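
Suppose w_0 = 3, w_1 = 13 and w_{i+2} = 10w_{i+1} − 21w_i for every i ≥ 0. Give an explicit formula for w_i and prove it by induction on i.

Claim: w_i = 2·3^i + 7^i.

Base cases: w_0 = 3 and 2·3^0 + 7^0 = 3; w_1 = 13 and 2·3^1 + 7^1 = 13.
Assume w_t = 2·3^t + 7^t for all 0 ≤ t ≤ j, where j ≥ 1.
Then w_{j+1} = 10w_j − 21w_{j−1} = 10·(2·3^j + 7^j) − 21·(2·3^{j−1} + 7^{j−1}) = 2·(10·3 − 21)3^{j−1} + (10·7 − 21)7^{j−1} = 18·3^{j−1} + 49·7^{j−1} = 2·3^{j+1} + 7^{j+1}.
So the formula holds for j+1, and by strong induction w_i = 2·3^i + 7^i for all i ≥ 0.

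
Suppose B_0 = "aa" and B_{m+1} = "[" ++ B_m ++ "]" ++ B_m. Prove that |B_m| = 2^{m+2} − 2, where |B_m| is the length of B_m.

Base case: |B_0| = 2, and 2^{0+2} − 2 = 2.
Assume |B_j| = 2^{j+2} − 2.
Then |B_{j+1}| = 1 + |B_j| + 1 + |B_j| = 2|B_j| + 2 = 2(2^{j+2} − 2) + 2 = 2^{j+3} − 4 + 2 = 2^{j+3} − 2.
Hence |B_m| = 2^{m+2} − 2 for every m ≥ 0, by induction.

|B_m| = 2^{m+2} − 2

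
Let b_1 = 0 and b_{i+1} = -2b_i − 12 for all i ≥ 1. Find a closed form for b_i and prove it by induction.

Claim: b_i = -2·(-2)^i − 4.

Base case: b_1 = 0, and -2·(-2)^1 − 4 = 4 − 4 = 0.
Assume b_j = -2·(-2)^j − 4 for some j ≥ 1.
Then b_{j+1} = -2b_j − 12 = -2·(-2·(-2)^j − 4) − 12 = 4·(-2)^j + 8 − 12 = -2·(-2)^{j+1} − 4.
So the formula holds for j+1, and by induction b_i = -2·(-2)^i − 4 for all i ≥ 1.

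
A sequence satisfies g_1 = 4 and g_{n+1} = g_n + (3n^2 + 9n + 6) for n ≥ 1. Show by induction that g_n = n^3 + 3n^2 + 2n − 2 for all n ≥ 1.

Base case: g_1 = 4, and 1^3 + 3·1^2 + 2·1 − 2 = 4.
Assume g_r = r^3 + 3r^2 + 2r − 2.
Then g_{r+1} = g_r + (3r^2 + 9r + 6) = (r^3 + 3r^2 + 2r − 2) + (3r^2 + 9r + 6) = r^3 + 6r^2 + 11r + 4,
and (r+1)^3 + 3·(r+1)^2 + 2·(r+1) − 2 = r^3 + 6r^2 + 11r + 4.
Hence g_n = n^3 + 3n^2 + 2n − 2 for every n ≥ 1, by induction.

g_n = n^3 + 3n^2 + 2n − 2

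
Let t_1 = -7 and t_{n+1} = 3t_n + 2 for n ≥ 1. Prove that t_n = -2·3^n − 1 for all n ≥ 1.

Base case: t_1 = -7, and -2·3^1 − 1 = -6 − 1 = -7.
Assume t_m = -2·3^m − 1 for some m ≥ 1.
Then t_{m+1} = 3t_m + 2 = 3·(-2·3^m − 1) + 2 = -6·3^m − 3 + 2 = -2·3^{m+1} − 1.
This completes the inductive step, so t_n = -2·3^n − 1 for all n ≥ 1.

t_n = -2·3^n − 1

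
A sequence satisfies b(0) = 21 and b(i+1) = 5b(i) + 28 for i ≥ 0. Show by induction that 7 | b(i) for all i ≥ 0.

Base case: b(0) = 21 = 7·3, so 7 | b(0).
Assume 7 | b(k), so b(k) = 7t for some integer t.
Then b(k+1) = 5b(k) + 28 = 5·(7t) + 28 = 7(5t + 4), so 7 | b(k+1).
By induction, 7 | b(i) for all i ≥ 0.

7 | b(i)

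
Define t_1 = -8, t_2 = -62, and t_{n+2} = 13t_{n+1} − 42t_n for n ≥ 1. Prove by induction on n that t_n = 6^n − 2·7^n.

Base cases: t_1 = -8 and 6^1 − 2·7^1 = -8; t_2 = -62 and 6^2 − 2·7^2 = -62.
Assume t_j = 6^j − 2·7^j for all 1 ≤ j ≤ r, where r ≥ 2.
Then t_{r+1} = 13t_r − 42t_{r−1} = 13·(6^r − 2·7^r) − 42·(6^{r−1} − 2·7^{r−1}) = (13·6 − 42)6^{r−1} − 2·(13·7 − 42)7^{r−1} = 36·6^{r−1} − 98·7^{r−1} = 6^{r+1} − 2·7^{r+1}.
This completes the inductive step, so t_n = 6^n − 2·7^n for all n ≥ 1.

t_n = 6^n − 2·7^n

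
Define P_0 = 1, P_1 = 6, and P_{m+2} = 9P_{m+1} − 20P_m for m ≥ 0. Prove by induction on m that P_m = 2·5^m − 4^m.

Base cases: P_0 = 1 and 2·5^0 − 4^0 = 1; P_1 = 6 and 2·5^1 − 4^1 = 6.
Assume P_j = 2·5^j − 4^j for all 0 ≤ j ≤ k, where k ≥ 1.
Then P_{k+1} = 9P_k − 20P_{k−1} = 9·(2·5^k − 4^k) − 20·(2·5^{k−1} − 4^{k−1}) = 2·(9·5 − 20)5^{k−1} − (9·4 − 20)4^{k−1} = 50·5^{k−1} − 16·4^{k−1} = 2·5^{k+1} − 4^{k+1}.
By strong induction, P_m = 2·5^m − 4^m for all m ≥ 0.

P_m = 2·5^m − 4^m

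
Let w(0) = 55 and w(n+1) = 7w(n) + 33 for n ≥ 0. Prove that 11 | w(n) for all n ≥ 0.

Base case: w(0) = 55 = 11·5, so 11 | w(0).
Assume 11 | w(k), so w(k) = 11t for some integer t.
Then w(k+1) = 7w(k) + 33 = 7·(11t) + 33 = 11(7t + 3), so 11 | w(k+1).
So the property holds for k+1, and by induction 11 | w(n) for all n ≥ 0.

11 | w(n)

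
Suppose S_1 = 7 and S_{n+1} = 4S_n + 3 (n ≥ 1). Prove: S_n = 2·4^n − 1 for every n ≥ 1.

Base case: S_1 = 7, and 2·4^1 − 1 = 8 − 1 = 7.
Assume S_j = 2·4^j − 1 for some j ≥ 1.
Then S_{j+1} = 4S_j + 3 = 4·(2·4^j − 1) + 3 = 8·4^j − 4 + 3 = 2·4^{j+1} − 1.
By induction, S_n = 2·4^n − 1 for all n ≥ 1.

S_n = 2·4^n − 1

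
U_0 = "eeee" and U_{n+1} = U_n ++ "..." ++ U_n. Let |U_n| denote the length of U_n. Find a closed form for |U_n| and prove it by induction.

Claim: |U_n| = 7·2^n − 3.

Base case: |U_0| = 4, and 7·2^0 − 3 = 4.
Assume |U_k| = 7·2^k − 3.
Then |U_{k+1}| = |U_k| + 3 + |U_k| = 2|U_k| + 3 = 2(7·2^k − 3) + 3 = 7·2^{k+1} − 6 + 3 = 7·2^{k+1} − 3.
So the formula holds for k+1, and by induction |U_n| = 7·2^n − 3 for all n ≥ 0.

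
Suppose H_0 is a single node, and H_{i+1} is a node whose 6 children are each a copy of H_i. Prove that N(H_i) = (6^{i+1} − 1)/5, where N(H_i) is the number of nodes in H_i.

Base case: N(H_0) = 1, and (6^{0+1} − 1)/5 = 1.
Assume N(H_r) = (6^{r+1} − 1)/5.
Then N(H_{r+1}) = 1 + 6N(H_r) = 1 + 6·(6^{r+1} − 1)/5 = 1 + (6^{r+2} − 6)/5 = (5 + 6^{r+2} − 6)/5 = (6^{r+2} − 1)/5.
Hence N(H_i) = (6^{i+1} − 1)/5 for every i ≥ 0, by induction.

N(H_i) = (6^{i+1} − 1)/5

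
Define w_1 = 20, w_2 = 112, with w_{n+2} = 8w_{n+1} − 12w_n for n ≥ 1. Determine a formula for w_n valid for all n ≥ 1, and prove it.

Claim: w_n = 3·6^n + 2^n.

Base cases: w_1 = 20 and 3·6^1 + 2^1 = 20; w_2 = 112 and 3·6^2 + 2^2 = 112.
Assume w_j = 3·6^j + 2^j for all 1 ≤ j ≤ m, where m ≥ 2.
Then w_{m+1} = 8w_m − 12w_{m−1} = 8·(3·6^m + 2^m) − 12·(3·6^{m−1} + 2^{m−1}) = 3·(8·6 − 12)6^{m−1} + (8·2 − 12)2^{m−1} = 108·6^{m−1} + 4·2^{m−1} = 3·6^{m+1} + 2^{m+1}.
Hence w_n = 3·6^n + 2^n for every n ≥ 1, by strong induction.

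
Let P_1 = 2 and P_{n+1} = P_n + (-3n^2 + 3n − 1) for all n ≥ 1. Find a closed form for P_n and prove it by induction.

Claim: P_n = -n^3 + 3n^2 − 3n + 3.

Base case: P_1 = 2, and -1^3 + 3·1^2 − 3·1 + 3 = 2.
Assume P_r = -r^3 + 3r^2 − 3r + 3.
Then P_{r+1} = P_r + (-3r^2 + 3r − 1) = (-r^3 + 3r^2 − 3r + 3) + (-3r^2 + 3r − 1) = -r^3 + 2,
and -(r+1)^3 + 3·(r+1)^2 − 3·(r+1) + 3 = -r^3 + 2.
This completes the inductive step, so P_n = -n^3 + 3n^2 − 3n + 3 for all n ≥ 1.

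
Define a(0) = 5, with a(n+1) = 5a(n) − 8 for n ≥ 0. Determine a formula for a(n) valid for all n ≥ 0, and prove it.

Claim: a(n) = 3·5^n + 2.

Base case: a(0) = 5, and 3·5^0 + 2 = 3 + 2 = 5.
Assume a(r) = 3·5^r + 2 for some r ≥ 0.
Then a(r+1) = 5a(r) − 8 = 5·(3·5^r + 2) − 8 = 15·5^r + 10 − 8 = 3·5^{r+1} + 2.
Hence a(n) = 3·5^n + 2 for every n ≥ 0, by induction.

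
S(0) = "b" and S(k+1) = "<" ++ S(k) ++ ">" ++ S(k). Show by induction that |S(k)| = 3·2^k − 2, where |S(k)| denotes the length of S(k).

Base case: |S(0)| = 1, and 3·2^0 − 2 = 1.
Assume |S(r)| = 3·2^r − 2.
Then |S(r+1)| = 1 + |S(r)| + 1 + |S(r)| = 2|S(r)| + 2 = 2(3·2^r − 2) + 2 = 3·2^{r+1} − 4 + 2 = 3·2^{r+1} − 2.
By induction, |S(k)| = 3·2^k − 2 for all k ≥ 0.

|S(k)| = 3·2^k − 2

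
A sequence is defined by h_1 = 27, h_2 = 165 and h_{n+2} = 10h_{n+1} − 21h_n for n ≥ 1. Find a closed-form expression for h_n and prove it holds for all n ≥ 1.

Claim: h_n = 3·7^n + 2·3^n.

Base cases: h_1 = 27 and 3·7^1 + 2·3^1 = 27; h_2 = 165 and 3·7^2 + 2·3^2 = 165.
Assume h_j = 3·7^j + 2·3^j for all 1 ≤ j ≤ m, where m ≥ 2.
Then h_{m+1} = 10h_m − 21h_{m−1} = 10·(3·7^m + 2·3^m) − 21·(3·7^{m−1} + 2·3^{m−1}) = 3·(10·7 − 21)7^{m−1} + 2·(10·3 − 21)3^{m−1} = 147·7^{m−1} + 18·3^{m−1} = 3·7^{m+1} + 2·3^{m+1}.
This completes the inductive step, so h_n = 3·7^n + 2·3^n for all n ≥ 1.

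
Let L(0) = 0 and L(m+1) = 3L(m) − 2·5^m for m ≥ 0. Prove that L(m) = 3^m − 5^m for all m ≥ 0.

Base case: L(0) = 0, and 3^0 − 5^0 = 1 − 1 = 0.
Assume L(k) = 3^k − 5^k for some k ≥ 0.
Then L(k+1) = 3L(k) − 2·5^k = 3·(3^k − 5^k) − 2·5^k = 3^{k+1} − 3·5^k − 2·5^k = 3^{k+1} − 5·5^k = 3^{k+1} − 5^{k+1}.
Hence L(m) = 3^m − 5^m for every m ≥ 0, by induction.

L(m) = 3^m − 5^m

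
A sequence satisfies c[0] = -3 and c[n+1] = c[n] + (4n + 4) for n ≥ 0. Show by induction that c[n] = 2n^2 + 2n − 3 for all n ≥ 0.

Base case: c[0] = -3, and 2·0^2 + 2·0 − 3 = -3.
Assume c[k] = 2k^2 + 2k − 3.
Then c[k+1] = c[k] + (4k + 4) = (2k^2 + 2k − 3) + (4k + 4) = 2k^2 + 6k + 1,
and 2·(k+1)^2 + 2·(k+1) − 3 = 2k^2 + 6k + 1.
This completes the inductive step, so c[n] = 2n^2 + 2n − 3 for all n ≥ 0.

c[n] = 2n^2 + 2n − 3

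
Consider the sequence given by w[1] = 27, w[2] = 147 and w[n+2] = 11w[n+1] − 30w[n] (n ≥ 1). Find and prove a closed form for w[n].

Claim: w[n] = 3·5^n + 2·6^n.

Base cases: w[1] = 27 and 3·5^1 + 2·6^1 = 27; w[2] = 147 and 3·5^2 + 2·6^2 = 147.
Assume w[j] = 3·5^j + 2·6^j for all 1 ≤ j ≤ r, where r ≥ 2.
Then w[r+1] = 11w[r] − 30w[r−1] = 11·(3·5^r + 2·6^r) − 30·(3·5^{r−1} + 2·6^{r−1}) = 3·(11·5 − 30)5^{r−1} + 2·(11·6 − 30)6^{r−1} = 75·5^{r−1} + 72·6^{r−1} = 3·5^{r+1} + 2·6^{r+1}.
By strong induction, w[n] = 3·5^n + 2·6^n for all n ≥ 1.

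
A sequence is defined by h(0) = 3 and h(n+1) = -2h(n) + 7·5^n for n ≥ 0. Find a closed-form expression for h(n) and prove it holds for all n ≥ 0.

Claim: h(n) = 2·(-2)^n + 5^n.

Base case: h(0) = 3, and 2·(-2)^0 + 5^0 = 2 + 1 = 3.
Assume h(j) = 2·(-2)^j + 5^j for some j ≥ 0.
Then h(j+1) = -2h(j) + 7·5^j = -2·(2·(-2)^j + 5^j) + 7·5^j = 2·(-2)^{j+1} − 2·5^j + 7·5^j = 2·(-2)^{j+1} + 5·5^j = 2·(-2)^{j+1} + 5^{j+1}.
By induction, h(n) = 2·(-2)^n + 5^n for all n ≥ 0.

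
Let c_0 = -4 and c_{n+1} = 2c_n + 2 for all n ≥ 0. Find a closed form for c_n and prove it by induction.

Claim: c_n = -2^{n+1} − 2.

Base case: c_0 = -4, and -2^{0+1} − 2 = -2 − 2 = -4.
Assume c_r = -2^{r+1} − 2 for some r ≥ 0.
Then c_{r+1} = 2c_r + 2 = 2·(-2^{r+1} − 2) + 2 = -2^{r+2} − 4 + 2 = -2^{r+2} − 2.
Hence c_n = -2^{n+1} − 2 for every n ≥ 0, by induction.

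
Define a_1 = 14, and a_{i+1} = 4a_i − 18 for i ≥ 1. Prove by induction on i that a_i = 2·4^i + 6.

Base case: a_1 = 14, and 2·4^1 + 6 = 8 + 6 = 14.
Assume a_j = 2·4^j + 6 for some j ≥ 1.
Then a_{j+1} = 4a_j − 18 = 4·(2·4^j + 6) − 18 = 8·4^j + 24 − 18 = 2·4^{j+1} + 6.
By induction, a_i = 2·4^i + 6 for all i ≥ 1.

a_i = 2·4^i + 6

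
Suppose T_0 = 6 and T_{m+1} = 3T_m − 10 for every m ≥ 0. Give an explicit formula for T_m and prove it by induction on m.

Claim: T_m = 3^m + 5.

Base case: T_0 = 6, and 3^0 + 5 = 1 + 5 = 6.
Assume T_r = 3^r + 5 for some r ≥ 0.
Then T_{r+1} = 3T_r − 10 = 3·(3^r + 5) − 10 = 3^{r+1} + 15 − 10 = 3^{r+1} + 5.
Hence T_m = 3^m + 5 for every m ≥ 0, by induction.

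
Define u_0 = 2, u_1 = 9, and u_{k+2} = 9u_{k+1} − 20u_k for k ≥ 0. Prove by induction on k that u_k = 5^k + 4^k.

Base cases: u_0 = 2 and 5^0 + 4^0 = 2; u_1 = 9 and 5^1 + 4^1 = 9.
Assume u_j = 5^j + 4^j for all 0 ≤ j ≤ r, where r ≥ 1.
Then u_{r+1} = 9u_r − 20u_{r−1} = 9·(5^r + 4^r) − 20·(5^{r−1} + 4^{r−1}) = (9·5 − 20)5^{r−1} + (9·4 − 20)4^{r−1} = 25·5^{r−1} + 16·4^{r−1} = 5^{r+1} + 4^{r+1}.
This completes the inductive step, so u_k = 5^k + 4^k for all k ≥ 0.

u_k = 5^k + 4^k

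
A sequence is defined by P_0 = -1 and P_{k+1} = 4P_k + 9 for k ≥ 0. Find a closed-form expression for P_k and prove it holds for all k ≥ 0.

Claim: P_k = 2·4^k − 3.

Base case: P_0 = -1, and 2·4^0 − 3 = 2 − 3 = -1.
Assume P_r = 2·4^r − 3 for some r ≥ 0.
Then P_{r+1} = 4P_r + 9 = 4·(2·4^r − 3) + 9 = 8·4^r − 12 + 9 = 2·4^{r+1} − 3.
Hence P_k = 2·4^k − 3 for every k ≥ 0, by induction.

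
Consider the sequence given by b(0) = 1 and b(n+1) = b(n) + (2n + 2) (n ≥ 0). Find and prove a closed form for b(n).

Claim: b(n) = n^2 + n + 1.

Base case: b(0) = 1, and 0^2 + 0 + 1 = 1.
Assume b(k) = k^2 + k + 1.
Then b(k+1) = b(k) + (2k + 2) = (k^2 + k + 1) + (2k + 2) = k^2 + 3k + 3,
and (k+1)^2 + (k+1) + 1 = k^2 + 3k + 3.
This completes the inductive step, so b(n) = n^2 + n + 1 for all n ≥ 0.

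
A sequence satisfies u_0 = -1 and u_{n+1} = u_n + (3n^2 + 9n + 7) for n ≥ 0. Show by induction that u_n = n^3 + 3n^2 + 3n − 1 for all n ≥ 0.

Base case: u_0 = -1, and 0^3 + 3·0^2 + 3·0 − 1 = -1.
Assume u_m = m^3 + 3m^2 + 3m − 1.
Then u_{m+1} = u_m + (3m^2 + 9m + 7) = (m^3 + 3m^2 + 3m − 1) + (3m^2 + 9m + 7) = m^3 + 6m^2 + 12m + 6,
and (m+1)^3 + 3·(m+1)^2 + 3·(m+1) − 1 = m^3 + 6m^2 + 12m + 6.
By induction, u_n = n^3 + 3n^2 + 3n − 1 for all n ≥ 0.

u_n = n^3 + 3n^2 + 3n − 1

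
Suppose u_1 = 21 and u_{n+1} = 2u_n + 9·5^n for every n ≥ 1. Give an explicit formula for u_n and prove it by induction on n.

Claim: u_n = 3·2^n + 3·5^n.

Base case: u_1 = 21, and 3·2^1 + 3·5^1 = 6 + 15 = 21.
Assume u_j = 3·2^j + 3·5^j for some j ≥ 1.
Then u_{j+1} = 2u_j + 9·5^j = 2·(3·2^j + 3·5^j) + 9·5^j = 3·2^{j+1} + 6·5^j + 9·5^j = 3·2^{j+1} + 15·5^j = 3·2^{j+1} + 3·5^{j+1}.
This completes the inductive step, so u_n = 3·2^n + 3·5^n for all n ≥ 1.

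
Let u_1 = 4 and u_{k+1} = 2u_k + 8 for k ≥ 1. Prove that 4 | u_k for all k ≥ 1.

Base case: u_1 = 4 = 4·1, so 4 | u_1.
Assume 4 | u_m, so u_m = 4t for some integer t.
Then u_{m+1} = 2u_m + 8 = 2·(4t) + 8 = 4(2t + 2), so 4 | u_{m+1}.
Hence 4 | u_k for every k ≥ 1, by induction.

4 | u_k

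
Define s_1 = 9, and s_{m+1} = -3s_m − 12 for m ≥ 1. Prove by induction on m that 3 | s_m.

Base case: s_1 = 9 = 3·3, so 3 | s_1.
Assume 3 | s_k, so s_k = 3t for some integer t.
Then s_{k+1} = -3s_k − 12 = -3·(3t) − 12 = 3(-3t − 4), so 3 | s_{k+1}.
By induction, 3 | s_m for all m ≥ 1.

3 | s_m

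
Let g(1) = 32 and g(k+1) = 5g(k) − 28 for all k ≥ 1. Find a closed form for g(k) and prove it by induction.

Claim: g(k) = 5^{k+1} + 7.

Base case: g(1) = 32, and 5^{1+1} + 7 = 25 + 7 = 32.
Assume g(m) = 5^{m+1} + 7 for some m ≥ 1.
Then g(m+1) = 5g(m) − 28 = 5·(5^{m+1} + 7) − 28 = 5^{m+2} + 35 − 28 = 5^{m+2} + 7.
By induction, g(k) = 5^{k+1} + 7 for all k ≥ 1.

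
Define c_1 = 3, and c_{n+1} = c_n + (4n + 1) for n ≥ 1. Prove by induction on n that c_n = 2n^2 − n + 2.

Base case: c_1 = 3, and 2·1^2 − 1 + 2 = 3.
Assume c_r = 2r^2 − r + 2.
Then c_{r+1} = c_r + (4r + 1) = (2r^2 − r + 2) + (4r + 1) = 2r^2 + 3r + 3,
and 2·(r+1)^2 − (r+1) + 2 = 2r^2 + 3r + 3.
Hence c_n = 2n^2 − n + 2 for every n ≥ 1, by induction.

c_n = 2n^2 − n + 2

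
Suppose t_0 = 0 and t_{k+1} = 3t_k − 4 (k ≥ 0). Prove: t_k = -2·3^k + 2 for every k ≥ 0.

Base case: t_0 = 0, and -2·3^0 + 2 = -2 + 2 = 0.
Assume t_m = -2·3^m + 2 for some m ≥ 0.
Then t_{m+1} = 3t_m − 4 = 3·(-2·3^m + 2) − 4 = -6·3^m + 6 − 4 = -2·3^{m+1} + 2.
So the formula holds for m+1, and by induction t_k = -2·3^k + 2 for all k ≥ 0.

t_k = -2·3^k + 2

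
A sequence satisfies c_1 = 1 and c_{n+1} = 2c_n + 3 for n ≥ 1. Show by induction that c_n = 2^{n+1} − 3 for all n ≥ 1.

Base case: c_1 = 1, and 2^{1+1} − 3 = 4 − 3 = 1.
Assume c_j = 2^{j+1} − 3 for some j ≥ 1.
Then c_{j+1} = 2c_j + 3 = 2·(2^{j+1} − 3) + 3 = 2^{j+2} − 6 + 3 = 2^{j+2} − 3.
This completes the inductive step, so c_n = 2^{n+1} − 3 for all n ≥ 1.

c_n = 2^{n+1} − 3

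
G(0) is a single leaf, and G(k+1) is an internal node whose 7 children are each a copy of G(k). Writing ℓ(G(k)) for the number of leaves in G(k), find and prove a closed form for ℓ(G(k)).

Claim: ℓ(G(k)) = 7^k.

Base case: ℓ(G(0)) = 1, and 7^0 = 1.
Assume ℓ(G(r)) = 7^r.
Then ℓ(G(r+1)) = 7·ℓ(G(r)) = 7·7^r = 7^{r+1}.
This completes the inductive step, so ℓ(G(k)) = 7^k for all k ≥ 0.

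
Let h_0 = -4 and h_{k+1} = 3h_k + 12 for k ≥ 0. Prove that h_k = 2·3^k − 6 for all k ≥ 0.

Base case: h_0 = -4, and 2·3^0 − 6 = 2 − 6 = -4.
Assume h_r = 2·3^r − 6 for some r ≥ 0.
Then h_{r+1} = 3h_r + 12 = 3·(2·3^r − 6) + 12 = 6·3^r − 18 + 12 = 2·3^{r+1} − 6.
This completes the inductive step, so h_k = 2·3^k − 6 for all k ≥ 0.

h_k = 2·3^k − 6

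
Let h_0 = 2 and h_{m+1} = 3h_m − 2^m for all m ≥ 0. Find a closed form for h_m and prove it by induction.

Claim: h_m = 3^m + 2^m.

Base case: h_0 = 2, and 3^0 + 2^0 = 1 + 1 = 2.
Assume h_k = 3^k + 2^k for some k ≥ 0.
Then h_{k+1} = 3h_k − 2^k = 3·(3^k + 2^k) − 2^k = 3^{k+1} + 3·2^k − 2^k = 3^{k+1} + 2·2^k = 3^{k+1} + 2^{k+1}.
By induction, h_m = 3^m + 2^m for all m ≥ 0.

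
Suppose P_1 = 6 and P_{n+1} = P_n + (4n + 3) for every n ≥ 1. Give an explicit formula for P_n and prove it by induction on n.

Claim: P_n = 2n^2 + n + 3.

Base case: P_1 = 6, and 2·1^2 + 1 + 3 = 6.
Assume P_j = 2j^2 + j + 3.
Then P_{j+1} = P_j + (4j + 3) = (2j^2 + j + 3) + (4j + 3) = 2j^2 + 5j + 6,
and 2·(j+1)^2 + (j+1) + 3 = 2j^2 + 5j + 6.
This completes the inductive step, so P_n = 2n^2 + n + 3 for all n ≥ 1.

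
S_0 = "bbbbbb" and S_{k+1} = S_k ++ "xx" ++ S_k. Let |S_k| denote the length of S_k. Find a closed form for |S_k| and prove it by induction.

Claim: |S_k| = 2^{k+3} − 2.

Base case: |S_0| = 6, and 2^{0+3} − 2 = 6.
Assume |S_m| = 2^{m+3} − 2.
Then |S_{m+1}| = |S_m| + 2 + |S_m| = 2|S_m| + 2 = 2(2^{m+3} − 2) + 2 = 2^{m+1+3} − 4 + 2 = 2^{m+1+3} − 2.
By induction, |S_k| = 2^{k+3} − 2 for all k ≥ 0.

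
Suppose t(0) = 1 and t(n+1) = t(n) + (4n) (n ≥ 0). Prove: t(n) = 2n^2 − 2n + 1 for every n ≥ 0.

Base case: t(0) = 1, and 2·0^2 − 2·0 + 1 = 1.
Assume t(j) = 2j^2 − 2j + 1.
Then t(j+1) = t(j) + (4j) = (2j^2 − 2j + 1) + (4j) = 2j^2 + 2j + 1,
and 2·(j+1)^2 − 2·(j+1) + 1 = 2j^2 + 2j + 1.
This completes the inductive step, so t(n) = 2n^2 − 2n + 1 for all n ≥ 0.

t(n) = 2n^2 − 2n + 1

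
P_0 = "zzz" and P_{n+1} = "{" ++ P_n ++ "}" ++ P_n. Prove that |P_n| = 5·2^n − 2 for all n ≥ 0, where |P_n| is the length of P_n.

Base case: |P_0| = 3, and 5·2^0 − 2 = 3.
Assume |P_m| = 5·2^m − 2.
Then |P_{m+1}| = 1 + |P_m| + 1 + |P_m| = 2|P_m| + 2 = 2(5·2^m − 2) + 2 = 5·2^{m+1} − 4 + 2 = 5·2^{m+1} − 2.
Hence |P_n| = 5·2^n − 2 for every n ≥ 0, by induction.

|P_n| = 5·2^n − 2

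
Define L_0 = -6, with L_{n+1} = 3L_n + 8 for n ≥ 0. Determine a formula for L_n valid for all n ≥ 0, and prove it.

Claim: L_n = -2·3^n − 4.

Base case: L_0 = -6, and -2·3^0 − 4 = -2 − 4 = -6.
Assume L_k = -2·3^k − 4 for some k ≥ 0.
Then L_{k+1} = 3L_k + 8 = 3·(-2·3^k − 4) + 8 = -6·3^k − 12 + 8 = -2·3^{k+1} − 4.
By induction, L_n = -2·3^n − 4 for all n ≥ 0.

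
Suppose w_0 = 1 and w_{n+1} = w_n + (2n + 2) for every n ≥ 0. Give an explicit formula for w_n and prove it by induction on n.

Claim: w_n = n^2 + n + 1.

Base case: w_0 = 1, and 0^2 + 0 + 1 = 1.
Assume w_r = r^2 + r + 1.
Then w_{r+1} = w_r + (2r + 2) = (r^2 + r + 1) + (2r + 2) = r^2 + 3r + 3,
and (r+1)^2 + (r+1) + 1 = r^2 + 3r + 3.
Hence w_n = n^2 + n + 1 for every n ≥ 0, by induction.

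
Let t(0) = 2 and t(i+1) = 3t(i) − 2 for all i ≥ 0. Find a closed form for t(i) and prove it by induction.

Claim: t(i) = 3^i + 1.

Base case: t(0) = 2, and 3^0 + 1 = 1 + 1 = 2.
Assume t(j) = 3^j + 1 for some j ≥ 0.
Then t(j+1) = 3t(j) − 2 = 3·(3^j + 1) − 2 = 3^{j+1} + 3 − 2 = 3^{j+1} + 1.
Hence t(i) = 3^i + 1 for every i ≥ 0, by induction.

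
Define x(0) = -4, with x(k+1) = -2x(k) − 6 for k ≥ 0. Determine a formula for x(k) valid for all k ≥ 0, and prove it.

Claim: x(k) = -2·(-2)^k − 2.

Base case: x(0) = -4, and -2·(-2)^0 − 2 = -2 − 2 = -4.
Assume x(j) = -2·(-2)^j − 2 for some j ≥ 0.
Then x(j+1) = -2x(j) − 6 = -2·(-2·(-2)^j − 2) − 6 = 4·(-2)^j + 4 − 6 = -2·(-2)^{j+1} − 2.
By induction, x(k) = -2·(-2)^k − 2 for all k ≥ 0.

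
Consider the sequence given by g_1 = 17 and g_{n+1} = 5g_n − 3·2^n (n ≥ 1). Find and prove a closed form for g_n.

Claim: g_n = 3·5^n + 2^n.

Base case: g_1 = 17, and 3·5^1 + 2^1 = 15 + 2 = 17.
Assume g_j = 3·5^j + 2^j for some j ≥ 1.
Then g_{j+1} = 5g_j − 3·2^j = 5·(3·5^j + 2^j) − 3·2^j = 3·5^{j+1} + 5·2^j − 3·2^j = 3·5^{j+1} + 2·2^j = 3·5^{j+1} + 2^{j+1}.
So the formula holds for j+1, and by induction g_n = 3·5^n + 2^n for all n ≥ 1.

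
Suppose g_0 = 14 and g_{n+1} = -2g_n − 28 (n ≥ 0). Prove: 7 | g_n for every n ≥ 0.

Base case: g_0 = 14 = 7·2, so 7 | g_0.
Assume 7 | g_r, so g_r = 7t for some integer t.
Then g_{r+1} = -2g_r − 28 = -2·(7t) − 28 = 7(-2t − 4), so 7 | g_{r+1}.
So the property holds for r+1, and by induction 7 | g_n for all n ≥ 0.

7 | g_n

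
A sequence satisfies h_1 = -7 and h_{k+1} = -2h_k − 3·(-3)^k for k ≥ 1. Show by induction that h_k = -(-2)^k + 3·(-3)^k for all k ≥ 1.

Base case: h_1 = -7, and -(-2)^1 + 3·(-3)^1 = 2 − 9 = -7.
Assume h_j = -(-2)^j + 3·(-3)^j for some j ≥ 1.
Then h_{j+1} = -2h_j − 3·(-3)^j = -2·(-(-2)^j + 3·(-3)^j) − 3·(-3)^j = -(-2)^{j+1} − 6·(-3)^j − 3·(-3)^j = -(-2)^{j+1} − 9·(-3)^j = -(-2)^{j+1} + 3·(-3)^{j+1}.
This completes the inductive step, so h_k = -(-2)^k + 3·(-3)^k for all k ≥ 1.

h_k = -(-2)^k + 3·(-3)^k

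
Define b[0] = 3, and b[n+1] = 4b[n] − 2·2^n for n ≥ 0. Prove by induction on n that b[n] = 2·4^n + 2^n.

Base case: b[0] = 3, and 2·4^0 + 2^0 = 2 + 1 = 3.
Assume b[k] = 2·4^k + 2^k for some k ≥ 0.
Then b[k+1] = 4b[k] − 2·2^k = 4·(2·4^k + 2^k) − 2·2^k = 2·4^{k+1} + 4·2^k − 2·2^k = 2·4^{k+1} + 2·2^k = 2·4^{k+1} + 2^{k+1}.
This completes the inductive step, so b[n] = 2·4^n + 2^n for all n ≥ 0.

b[n] = 2·4^n + 2^n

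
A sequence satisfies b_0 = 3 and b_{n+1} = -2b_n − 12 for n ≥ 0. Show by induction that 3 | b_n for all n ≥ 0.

Base case: b_0 = 3 = 3·1, so 3 | b_0.
Assume 3 | b_r, so b_r = 3t for some integer t.
Then b_{r+1} = -2b_r − 12 = -2·(3t) − 12 = 3(-2t − 4), so 3 | b_{r+1}.
This completes the inductive step, so 3 | b_n for all n ≥ 0.

3 | b_n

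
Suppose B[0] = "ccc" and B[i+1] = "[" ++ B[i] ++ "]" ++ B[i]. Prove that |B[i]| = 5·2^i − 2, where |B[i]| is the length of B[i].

Base case: |B[0]| = 3, and 5·2^0 − 2 = 3.
Assume |B[m]| = 5·2^m − 2.
Then |B[m+1]| = 1 + |B[m]| + 1 + |B[m]| = 2|B[m]| + 2 = 2(5·2^m − 2) + 2 = 5·2^{m+1} − 4 + 2 = 5·2^{m+1} − 2.
This completes the inductive step, so |B[i]| = 5·2^i − 2 for all i ≥ 0.

|B[i]| = 5·2^i − 2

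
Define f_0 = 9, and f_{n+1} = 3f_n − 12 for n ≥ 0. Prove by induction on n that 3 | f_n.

Base case: f_0 = 9 = 3·3, so 3 | f_0.
Assume 3 | f_j, so f_j = 3t for some integer t.
Then f_{j+1} = 3f_j − 12 = 3·(3t) − 12 = 3(3t − 4), so 3 | f_{j+1}.
This completes the inductive step, so 3 | f_n for all n ≥ 0.

3 | f_n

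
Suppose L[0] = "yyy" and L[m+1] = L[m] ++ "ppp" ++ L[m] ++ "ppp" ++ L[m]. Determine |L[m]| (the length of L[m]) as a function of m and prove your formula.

Claim: |L[m]| = 6·3^m − 3.

Base case: |L[0]| = 3, and 6·3^0 − 3 = 3.
Assume |L[r]| = 6·3^r − 3.
Then |L[r+1]| = 3|L[r]| + 6 = 3(6·3^r − 3) + 6 = 6·3^{r+1} − 9 + 6 = 6·3^{r+1} − 3.
This completes the inductive step, so |L[m]| = 6·3^m − 3 for all m ≥ 0.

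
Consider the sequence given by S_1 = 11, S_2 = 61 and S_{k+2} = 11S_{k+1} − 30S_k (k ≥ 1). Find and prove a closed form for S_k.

Claim: S_k = 5^k + 6^k.

Base cases: S_1 = 11 and 5^1 + 6^1 = 11; S_2 = 61 and 5^2 + 6^2 = 61.
Assume S_i = 5^i + 6^i for all 1 ≤ i ≤ j, where j ≥ 2.
Then S_{j+1} = 11S_j − 30S_{j−1} = 11·(5^j + 6^j) − 30·(5^{j−1} + 6^{j−1}) = (11·5 − 30)5^{j−1} + (11·6 − 30)6^{j−1} = 25·5^{j−1} + 36·6^{j−1} = 5^{j+1} + 6^{j+1}.
This completes the inductive step, so S_k = 5^k + 6^k for all k ≥ 1.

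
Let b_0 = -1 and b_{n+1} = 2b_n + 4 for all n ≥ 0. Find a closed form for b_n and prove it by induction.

Claim: b_n = 3·2^n − 4.

Base case: b_0 = -1, and 3·2^0 − 4 = 3 − 4 = -1.
Assume b_j = 3·2^j − 4 for some j ≥ 0.
Then b_{j+1} = 2b_j + 4 = 2·(3·2^j − 4) + 4 = 6·2^j − 8 + 4 = 3·2^{j+1} − 4.
By induction, b_n = 3·2^n − 4 for all n ≥ 0.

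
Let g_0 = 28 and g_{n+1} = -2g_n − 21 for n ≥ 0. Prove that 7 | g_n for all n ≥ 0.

Base case: g_0 = 28 = 7·4, so 7 | g_0.
Assume 7 | g_k, so g_k = 7t for some integer t.
Then g_{k+1} = -2g_k − 21 = -2·(7t) − 21 = 7(-2t − 3), so 7 | g_{k+1}.
By induction, 7 | g_n for all n ≥ 0.

7 | g_n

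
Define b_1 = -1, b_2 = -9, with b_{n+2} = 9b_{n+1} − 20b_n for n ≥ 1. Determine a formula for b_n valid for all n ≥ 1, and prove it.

Claim: b_n = 4^n − 5^n.

Base cases: b_1 = -1 and 4^1 − 5^1 = -1; b_2 = -9 and 4^2 − 5^2 = -9.
Assume b_j = 4^j − 5^j for all 1 ≤ j ≤ r, where r ≥ 2.
Then b_{r+1} = 9b_r − 20b_{r−1} = 9·(4^r − 5^r) − 20·(4^{r−1} − 5^{r−1}) = (9·4 − 20)4^{r−1} − (9·5 − 20)5^{r−1} = 16·4^{r−1} − 25·5^{r−1} = 4^{r+1} − 5^{r+1}.
By strong induction, b_n = 4^n − 5^n for all n ≥ 1.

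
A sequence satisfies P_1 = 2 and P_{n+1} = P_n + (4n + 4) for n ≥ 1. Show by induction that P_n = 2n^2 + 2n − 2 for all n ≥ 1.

Base case: P_1 = 2, and 2·1^2 + 2·1 − 2 = 2.
Assume P_m = 2m^2 + 2m − 2.
Then P_{m+1} = P_m + (4m + 4) = (2m^2 + 2m − 2) + (4m + 4) = 2m^2 + 6m + 2,
and 2·(m+1)^2 + 2·(m+1) − 2 = 2m^2 + 6m + 2.
Hence P_n = 2n^2 + 2n − 2 for every n ≥ 1, by induction.

P_n = 2n^2 + 2n − 2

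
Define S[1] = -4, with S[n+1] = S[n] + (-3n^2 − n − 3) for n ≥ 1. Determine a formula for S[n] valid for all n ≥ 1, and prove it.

Claim: S[n] = -n^3 + n^2 − 3n − 1.

Base case: S[1] = -4, and -1^3 + 1^2 − 3·1 − 1 = -4.
Assume S[m] = -m^3 + m^2 − 3m − 1.
Then S[m+1] = S[m] + (-3m^2 − m − 3) = (-m^3 + m^2 − 3m − 1) + (-3m^2 − m − 3) = -m^3 − 2m^2 − 4m − 4,
and -(m+1)^3 + (m+1)^2 − 3·(m+1) − 1 = -m^3 − 2m^2 − 4m − 4.
Hence S[n] = -n^3 + n^2 − 3n − 1 for every n ≥ 1, by induction.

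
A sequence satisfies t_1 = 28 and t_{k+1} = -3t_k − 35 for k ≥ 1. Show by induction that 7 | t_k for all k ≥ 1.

Base case: t_1 = 28 = 7·4, so 7 | t_1.
Assume 7 | t_j, so t_j = 7s for some integer s.
Then t_{j+1} = -3t_j − 35 = -3·(7s) − 35 = 7(-3s − 5), so 7 | t_{j+1}.
This completes the inductive step, so 7 | t_k for all k ≥ 1.

7 | t_k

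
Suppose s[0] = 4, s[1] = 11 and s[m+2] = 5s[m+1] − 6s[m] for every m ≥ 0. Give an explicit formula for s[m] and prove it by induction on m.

Claim: s[m] = 3·3^m + 2^m.

Base cases: s[0] = 4 and 3·3^0 + 2^0 = 4; s[1] = 11 and 3·3^1 + 2^1 = 11.
Assume s[i] = 3·3^i + 2^i for all 0 ≤ i ≤ j, where j ≥ 1.
Then s[j+1] = 5s[j] − 6s[j−1] = 5·(3·3^j + 2^j) − 6·(3·3^{j−1} + 2^{j−1}) = 3·(5·3 − 6)3^{j−1} + (5·2 − 6)2^{j−1} = 27·3^{j−1} + 4·2^{j−1} = 3·3^{j+1} + 2^{j+1}.
So the formula holds for j+1, and by strong induction s[m] = 3·3^m + 2^m for all m ≥ 0.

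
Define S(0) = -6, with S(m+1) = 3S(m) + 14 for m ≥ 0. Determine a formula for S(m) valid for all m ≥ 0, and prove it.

Claim: S(m) = 3^m − 7.

Base case: S(0) = -6, and 3^0 − 7 = 1 − 7 = -6.
Assume S(j) = 3^j − 7 for some j ≥ 0.
Then S(j+1) = 3S(j) + 14 = 3·(3^j − 7) + 14 = 3^{j+1} − 21 + 14 = 3^{j+1} − 7.
So the formula holds for j+1, and by induction S(m) = 3^m − 7 for all m ≥ 0.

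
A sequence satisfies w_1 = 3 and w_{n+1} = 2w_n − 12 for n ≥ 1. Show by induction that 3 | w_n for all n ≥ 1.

Base case: w_1 = 3 = 3·1, so 3 | w_1.
Assume 3 | w_r, so w_r = 3t for some integer t.
Then w_{r+1} = 2w_r − 12 = 2·(3t) − 12 = 3(2t − 4), so 3 | w_{r+1}.
So the property holds for r+1, and by induction 3 | w_n for all n ≥ 1.

3 | w_n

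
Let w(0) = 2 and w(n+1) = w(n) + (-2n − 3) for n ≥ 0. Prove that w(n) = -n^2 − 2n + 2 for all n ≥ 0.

Base case: w(0) = 2, and -0^2 − 2·0 + 2 = 2.
Assume w(k) = -k^2 − 2k + 2.
Then w(k+1) = w(k) + (-2k − 3) = (-k^2 − 2k + 2) + (-2k − 3) = -k^2 − 4k − 1,
and -(k+1)^2 − 2·(k+1) + 2 = -k^2 − 4k − 1.
Hence w(n) = -n^2 − 2n + 2 for every n ≥ 0, by induction.

w(n) = -n^2 − 2n + 2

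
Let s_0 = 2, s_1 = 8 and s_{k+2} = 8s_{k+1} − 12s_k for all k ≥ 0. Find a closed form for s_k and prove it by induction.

Claim: s_k = 6^k + 2^k.

Base cases: s_0 = 2 and 6^0 + 2^0 = 2; s_1 = 8 and 6^1 + 2^1 = 8.
Assume s_j = 6^j + 2^j for all 0 ≤ j ≤ r, where r ≥ 1.
Then s_{r+1} = 8s_r − 12s_{r−1} = 8·(6^r + 2^r) − 12·(6^{r−1} + 2^{r−1}) = (8·6 − 12)6^{r−1} + (8·2 − 12)2^{r−1} = 36·6^{r−1} + 4·2^{r−1} = 6^{r+1} + 2^{r+1}.
Hence s_k = 6^k + 2^k for every k ≥ 0, by strong induction.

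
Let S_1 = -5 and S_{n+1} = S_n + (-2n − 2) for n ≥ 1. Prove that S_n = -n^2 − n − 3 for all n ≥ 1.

Base case: S_1 = -5, and -1^2 − 1 − 3 = -5.
Assume S_r = -r^2 − r − 3.
Then S_{r+1} = S_r + (-2r − 2) = (-r^2 − r − 3) + (-2r − 2) = -r^2 − 3r − 5,
and -(r+1)^2 − (r+1) − 3 = -r^2 − 3r − 5.
By induction, S_n = -n^2 − n − 3 for all n ≥ 1.

S_n = -n^2 − n − 3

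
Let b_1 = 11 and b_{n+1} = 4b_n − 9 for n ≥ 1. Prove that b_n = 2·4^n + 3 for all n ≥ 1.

Base case: b_1 = 11, and 2·4^1 + 3 = 8 + 3 = 11.
Assume b_j = 2·4^j + 3 for some j ≥ 1.
Then b_{j+1} = 4b_j − 9 = 4·(2·4^j + 3) − 9 = 8·4^j + 12 − 9 = 2·4^{j+1} + 3.
Hence b_n = 2·4^n + 3 for every n ≥ 1, by induction.

b_n = 2·4^n + 3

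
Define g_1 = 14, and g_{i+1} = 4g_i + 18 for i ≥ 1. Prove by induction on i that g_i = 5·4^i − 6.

Base case: g_1 = 14, and 5·4^1 − 6 = 20 − 6 = 14.
Assume g_j = 5·4^j − 6 for some j ≥ 1.
Then g_{j+1} = 4g_j + 18 = 4·(5·4^j − 6) + 18 = 20·4^j − 24 + 18 = 5·4^{j+1} − 6.
By induction, g_i = 5·4^i − 6 for all i ≥ 1.

g_i = 5·4^i − 6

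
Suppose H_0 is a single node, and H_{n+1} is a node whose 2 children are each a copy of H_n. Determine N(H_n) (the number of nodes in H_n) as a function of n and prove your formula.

Claim: N(H_n) = 2^{n+1} − 1.

Base case: N(H_0) = 1, and 2^{0+1} − 1 = 1.
Assume N(H_j) = 2^{j+1} − 1.
Then N(H_{j+1}) = 1 + 2N(H_j) = 1 + 2(2^{j+1} − 1) = 2^{j+2} − 2 + 1 = 2^{j+2} − 1.
This completes the inductive step, so N(H_n) = 2^{n+1} − 1 for all n ≥ 0.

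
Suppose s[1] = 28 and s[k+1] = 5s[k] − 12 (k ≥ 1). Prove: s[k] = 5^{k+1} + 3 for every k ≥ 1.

Base case: s[1] = 28, and 5^{1+1} + 3 = 25 + 3 = 28.
Assume s[j] = 5^{j+1} + 3 for some j ≥ 1.
Then s[j+1] = 5s[j] − 12 = 5·(5^{j+1} + 3) − 12 = 5^{j+2} + 15 − 12 = 5^{j+2} + 3.
This completes the inductive step, so s[k] = 5^{k+1} + 3 for all k ≥ 1.

s[k] = 5^{k+1} + 3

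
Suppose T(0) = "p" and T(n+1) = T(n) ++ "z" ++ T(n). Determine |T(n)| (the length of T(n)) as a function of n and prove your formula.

Claim: |T(n)| = 2^{n+1} − 1.

Base case: |T(0)| = 1, and 2^{0+1} − 1 = 1.
Assume |T(k)| = 2^{k+1} − 1.
Then |T(k+1)| = |T(k)| + 1 + |T(k)| = 2|T(k)| + 1 = 2(2^{k+1} − 1) + 1 = 2^{k+2} − 2 + 1 = 2^{k+2} − 1.
By induction, |T(n)| = 2^{n+1} − 1 for all n ≥ 0.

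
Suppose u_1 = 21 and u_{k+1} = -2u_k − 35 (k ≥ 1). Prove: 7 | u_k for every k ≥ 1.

Base case: u_1 = 21 = 7·3, so 7 | u_1.
Assume 7 | u_j, so u_j = 7t for some integer t.
Then u_{j+1} = -2u_j − 35 = -2·(7t) − 35 = 7(-2t − 5), so 7 | u_{j+1}.
So the property holds for j+1, and by induction 7 | u_k for all k ≥ 1.

7 | u_k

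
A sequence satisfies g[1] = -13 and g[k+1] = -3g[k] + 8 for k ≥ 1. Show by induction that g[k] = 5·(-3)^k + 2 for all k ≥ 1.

Base case: g[1] = -13, and 5·(-3)^1 + 2 = -15 + 2 = -13.
Assume g[m] = 5·(-3)^m + 2 for some m ≥ 1.
Then g[m+1] = -3g[m] + 8 = -3·(5·(-3)^m + 2) + 8 = -15·(-3)^m − 6 + 8 = 5·(-3)^{m+1} + 2.
By induction, g[k] = 5·(-3)^k + 2 for all k ≥ 1.

g[k] = 5·(-3)^k + 2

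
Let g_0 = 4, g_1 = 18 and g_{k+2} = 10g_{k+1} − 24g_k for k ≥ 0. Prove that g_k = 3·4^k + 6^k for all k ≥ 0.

Base cases: g_0 = 4 and 3·4^0 + 6^0 = 4; g_1 = 18 and 3·4^1 + 6^1 = 18.
Assume g_j = 3·4^j + 6^j for all 0 ≤ j ≤ r, where r ≥ 1.
Then g_{r+1} = 10g_r − 24g_{r−1} = 10·(3·4^r + 6^r) − 24·(3·4^{r−1} + 6^{r−1}) = 3·(10·4 − 24)4^{r−1} + (10·6 − 24)6^{r−1} = 48·4^{r−1} + 36·6^{r−1} = 3·4^{r+1} + 6^{r+1}.
This completes the inductive step, so g_k = 3·4^k + 6^k for all k ≥ 0.

g_k = 3·4^k + 6^k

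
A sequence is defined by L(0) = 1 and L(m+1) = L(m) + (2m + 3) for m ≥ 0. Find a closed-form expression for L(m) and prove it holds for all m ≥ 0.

Claim: L(m) = m^2 + 2m + 1.

Base case: L(0) = 1, and 0^2 + 2·0 + 1 = 1.
Assume L(r) = r^2 + 2r + 1.
Then L(r+1) = L(r) + (2r + 3) = (r^2 + 2r + 1) + (2r + 3) = r^2 + 4r + 4,
and (r+1)^2 + 2·(r+1) + 1 = r^2 + 4r + 4.
By induction, L(m) = m^2 + 2m + 1 for all m ≥ 0.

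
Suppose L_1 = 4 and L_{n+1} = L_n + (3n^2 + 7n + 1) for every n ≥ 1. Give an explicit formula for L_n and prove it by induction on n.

Claim: L_n = n^3 + 2n^2 − 2n + 3.

Base case: L_1 = 4, and 1^3 + 2·1^2 − 2·1 + 3 = 4.
Assume L_r = r^3 + 2r^2 − 2r + 3.
Then L_{r+1} = L_r + (3r^2 + 7r + 1) = (r^3 + 2r^2 − 2r + 3) + (3r^2 + 7r + 1) = r^3 + 5r^2 + 5r + 4,
and (r+1)^3 + 2·(r+1)^2 − 2·(r+1) + 3 = r^3 + 5r^2 + 5r + 4.
This completes the inductive step, so L_n = n^3 + 2n^2 − 2n + 3 for all n ≥ 1.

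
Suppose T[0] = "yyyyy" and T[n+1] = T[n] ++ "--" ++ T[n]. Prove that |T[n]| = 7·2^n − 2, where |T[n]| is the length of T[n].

Base case: |T[0]| = 5, and 7·2^0 − 2 = 5.
Assume |T[k]| = 7·2^k − 2.
Then |T[k+1]| = |T[k]| + 2 + |T[k]| = 2|T[k]| + 2 = 2(7·2^k − 2) + 2 = 7·2^{k+1} − 4 + 2 = 7·2^{k+1} − 2.
This completes the inductive step, so |T[n]| = 7·2^n − 2 for all n ≥ 0.

|T[n]| = 7·2^n − 2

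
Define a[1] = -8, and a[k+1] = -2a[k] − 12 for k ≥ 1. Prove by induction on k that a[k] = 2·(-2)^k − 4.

Base case: a[1] = -8, and 2·(-2)^1 − 4 = -4 − 4 = -8.
Assume a[r] = 2·(-2)^r − 4 for some r ≥ 1.
Then a[r+1] = -2a[r] − 12 = -2·(2·(-2)^r − 4) − 12 = -4·(-2)^r + 8 − 12 = 2·(-2)^{r+1} − 4.
So the formula holds for r+1, and by induction a[k] = 2·(-2)^k − 4 for all k ≥ 1.

a[k] = 2·(-2)^k − 4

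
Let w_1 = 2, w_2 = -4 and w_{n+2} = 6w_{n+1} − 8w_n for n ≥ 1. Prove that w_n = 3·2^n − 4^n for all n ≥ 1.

Base cases: w_1 = 2 and 3·2^1 − 4^1 = 2; w_2 = -4 and 3·2^2 − 4^2 = -4.
Assume w_j = 3·2^j − 4^j for all 1 ≤ j ≤ m, where m ≥ 2.
Then w_{m+1} = 6w_m − 8w_{m−1} = 6·(3·2^m − 4^m) − 8·(3·2^{m−1} − 4^{m−1}) = 3·(6·2 − 8)2^{m−1} − (6·4 − 8)4^{m−1} = 12·2^{m−1} − 16·4^{m−1} = 3·2^{m+1} − 4^{m+1}.
By strong induction, w_n = 3·2^n − 4^n for all n ≥ 1.

w_n = 3·2^n − 4^n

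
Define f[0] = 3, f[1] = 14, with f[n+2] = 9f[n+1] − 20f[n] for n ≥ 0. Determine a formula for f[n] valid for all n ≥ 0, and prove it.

Claim: f[n] = 4^n + 2·5^n.

Base cases: f[0] = 3 and 4^0 + 2·5^0 = 3; f[1] = 14 and 4^1 + 2·5^1 = 14.
Assume f[j] = 4^j + 2·5^j for all 0 ≤ j ≤ k, where k ≥ 1.
Then f[k+1] = 9f[k] − 20f[k−1] = 9·(4^k + 2·5^k) − 20·(4^{k−1} + 2·5^{k−1}) = (9·4 − 20)4^{k−1} + 2·(9·5 − 20)5^{k−1} = 16·4^{k−1} + 50·5^{k−1} = 4^{k+1} + 2·5^{k+1}.
By strong induction, f[n] = 4^n + 2·5^n for all n ≥ 0.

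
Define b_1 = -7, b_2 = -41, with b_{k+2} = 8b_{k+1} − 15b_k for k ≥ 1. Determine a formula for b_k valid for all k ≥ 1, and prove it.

Claim: b_k = 3^k − 2·5^k.

Base cases: b_1 = -7 and 3^1 − 2·5^1 = -7; b_2 = -41 and 3^2 − 2·5^2 = -41.
Assume b_i = 3^i − 2·5^i for all 1 ≤ i ≤ j, where j ≥ 2.
Then b_{j+1} = 8b_j − 15b_{j−1} = 8·(3^j − 2·5^j) − 15·(3^{j−1} − 2·5^{j−1}) = (8·3 − 15)3^{j−1} − 2·(8·5 − 15)5^{j−1} = 9·3^{j−1} − 50·5^{j−1} = 3^{j+1} − 2·5^{j+1}.
This completes the inductive step, so b_k = 3^k − 2·5^k for all k ≥ 1.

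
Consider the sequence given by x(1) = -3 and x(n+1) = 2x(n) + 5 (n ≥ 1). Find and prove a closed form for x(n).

Claim: x(n) = 2^n − 5.

Base case: x(1) = -3, and 2^1 − 5 = 2 − 5 = -3.
Assume x(r) = 2^r − 5 for some r ≥ 1.
Then x(r+1) = 2x(r) + 5 = 2·(2^r − 5) + 5 = 2^{r+1} − 10 + 5 = 2^{r+1} − 5.
This completes the inductive step, so x(n) = 2^n − 5 for all n ≥ 1.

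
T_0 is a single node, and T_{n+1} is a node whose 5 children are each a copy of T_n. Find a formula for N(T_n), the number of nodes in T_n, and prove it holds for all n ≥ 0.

Claim: N(T_n) = (5^{n+1} − 1)/4.

Base case: N(T_0) = 1, and (5^{0+1} − 1)/4 = 1.
Assume N(T_k) = (5^{k+1} − 1)/4.
Then N(T_{k+1}) = 1 + 5N(T_k) = 1 + 5·(5^{k+1} − 1)/4 = 1 + (5^{k+2} − 5)/4 = (4 + 5^{k+2} − 5)/4 = (5^{k+2} − 1)/4.
Hence N(T_n) = (5^{n+1} − 1)/4 for every n ≥ 0, by induction.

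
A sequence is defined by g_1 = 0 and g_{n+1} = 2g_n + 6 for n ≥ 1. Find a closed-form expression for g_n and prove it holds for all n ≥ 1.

Claim: g_n = 3·2^n − 6.

Base case: g_1 = 0, and 3·2^1 − 6 = 6 − 6 = 0.
Assume g_m = 3·2^m − 6 for some m ≥ 1.
Then g_{m+1} = 2g_m + 6 = 2·(3·2^m − 6) + 6 = 6·2^m − 12 + 6 = 3·2^{m+1} − 6.
So the formula holds for m+1, and by induction g_n = 3·2^n − 6 for all n ≥ 1.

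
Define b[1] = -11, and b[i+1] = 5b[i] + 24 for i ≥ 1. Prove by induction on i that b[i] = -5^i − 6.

Base case: b[1] = -11, and -5^1 − 6 = -5 − 6 = -11.
Assume b[j] = -5^j − 6 for some j ≥ 1.
Then b[j+1] = 5b[j] + 24 = 5·(-5^j − 6) + 24 = -5^{j+1} − 30 + 24 = -5^{j+1} − 6.
This completes the inductive step, so b[i] = -5^i − 6 for all i ≥ 1.

b[i] = -5^i − 6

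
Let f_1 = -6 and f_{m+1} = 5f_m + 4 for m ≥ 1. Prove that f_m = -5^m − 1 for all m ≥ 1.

Base case: f_1 = -6, and -5^1 − 1 = -5 − 1 = -6.
Assume f_k = -5^k − 1 for some k ≥ 1.
Then f_{k+1} = 5f_k + 4 = 5·(-5^k − 1) + 4 = -5^{k+1} − 5 + 4 = -5^{k+1} − 1.
Hence f_m = -5^m − 1 for every m ≥ 1, by induction.

f_m = -5^m − 1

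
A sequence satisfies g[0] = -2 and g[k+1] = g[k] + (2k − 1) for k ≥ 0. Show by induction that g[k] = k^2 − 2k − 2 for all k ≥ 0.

Base case: g[0] = -2, and 0^2 − 2·0 − 2 = -2.
Assume g[m] = m^2 − 2m − 2.
Then g[m+1] = g[m] + (2m − 1) = (m^2 − 2m − 2) + (2m − 1) = m^2 − 3,
and (m+1)^2 − 2·(m+1) − 2 = m^2 − 3.
Hence g[k] = k^2 − 2k − 2 for every k ≥ 0, by induction.

g[k] = k^2 − 2k − 2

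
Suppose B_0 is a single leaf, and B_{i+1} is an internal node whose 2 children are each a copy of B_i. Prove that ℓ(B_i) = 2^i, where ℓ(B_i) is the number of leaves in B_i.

Base case: ℓ(B_0) = 1, and 2^0 = 1.
Assume ℓ(B_m) = 2^m.
Then ℓ(B_{m+1}) = 2·ℓ(B_m) = 2·2^m = 2^{m+1}.
This completes the inductive step, so ℓ(B_i) = 2^i for all i ≥ 0.

ℓ(B_i) = 2^i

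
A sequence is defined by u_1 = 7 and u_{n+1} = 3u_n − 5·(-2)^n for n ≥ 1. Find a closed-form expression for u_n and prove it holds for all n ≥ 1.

Claim: u_n = 3·3^n + (-2)^n.

Base case: u_1 = 7, and 3·3^1 + (-2)^1 = 9 − 2 = 7.
Assume u_k = 3·3^k + (-2)^k for some k ≥ 1.
Then u_{k+1} = 3u_k − 5·(-2)^k = 3·(3·3^k + (-2)^k) − 5·(-2)^k = 3·3^{k+1} + 3·(-2)^k − 5·(-2)^k = 3·3^{k+1} − 2·(-2)^k = 3·3^{k+1} + (-2)^{k+1}.
Hence u_n = 3·3^n + (-2)^n for every n ≥ 1, by induction.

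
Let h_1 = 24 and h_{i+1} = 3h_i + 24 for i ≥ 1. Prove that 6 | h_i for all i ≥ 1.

Base case: h_1 = 24 = 6·4, so 6 | h_1.
Assume 6 | h_k, so h_k = 6t for some integer t.
Then h_{k+1} = 3h_k + 24 = 3·(6t) + 24 = 6(3t + 4), so 6 | h_{k+1}.
So the property holds for k+1, and by induction 6 | h_i for all i ≥ 1.

6 | h_i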